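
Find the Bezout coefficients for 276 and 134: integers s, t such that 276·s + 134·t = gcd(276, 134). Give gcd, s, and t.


Euclidean algorithm on (276, 134) — divide until remainder is 0:
  276 = 2 · 134 + 8
  134 = 16 · 8 + 6
  8 = 1 · 6 + 2
  6 = 3 · 2 + 0
gcd(276, 134) = 2.
Track Bezout coefficients alongside the remainders: start with r₀ = 276 = a·1 + b·0 (s = 1, t = 0) and r₁ = 134 = a·0 + b·1 (s = 0, t = 1); each new remainder r_{k+1} = r_{k-1} − q_k·r_k inherits s_{k+1} = s_{k-1} − q_k·s_k, t_{k+1} = t_{k-1} − q_k·t_k, so r_k = a·s_k + b·t_k at every step:
  q = 2: r = 8, s = 1 − 2·0 = 1, t = 0 − 2·1 = -2  (check: 276·1 + 134·(-2) = 8)
  q = 16: r = 6, s = 0 − 16·1 = -16, t = 1 − 16·(-2) = 33  (check: 276·(-16) + 134·33 = 6)
  q = 1: r = 2, s = 1 − 1·(-16) = 17, t = -2 − 1·33 = -35  (check: 276·17 + 134·(-35) = 2)
The row with r = 2 (the gcd) gives the Bezout coefficients s = 17, t = -35.
Result: 276 · (17) + 134 · (-35) = 2.

gcd(276, 134) = 2; s = 17, t = -35 (check: 276·17 + 134·(-35) = 2).


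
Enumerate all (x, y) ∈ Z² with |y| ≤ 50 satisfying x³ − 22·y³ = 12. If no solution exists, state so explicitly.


The equation is x³ - 22y³ = 12. For fixed y, x³ = 22·y³ + 12, so a solution requires the RHS to be a perfect cube.
Strategy: iterate y from -50 to 50, compute RHS = 22·y³ + 12, and check whether it is a (positive or negative) perfect cube.
Check small values of y:
  y = 0: RHS = 12 is not a perfect cube.
  y = 1: RHS = 34 is not a perfect cube.
  y = -1: RHS = -10 is not a perfect cube.
  y = 2: RHS = 188 is not a perfect cube.
  y = -2: RHS = -164 is not a perfect cube.
  y = 3: RHS = 606 is not a perfect cube.
  y = -3: RHS = -582 is not a perfect cube.
Continuing the search up to |y| = 50 finds no solutions either.
No (x, y) in the scanned range satisfies the equation.

No integer solutions with |y| ≤ 50.


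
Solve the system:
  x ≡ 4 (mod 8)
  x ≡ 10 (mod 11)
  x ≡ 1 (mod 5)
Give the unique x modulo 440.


Moduli 8, 11, 5 are pairwise coprime; by CRT there is a unique solution modulo M = 8 · 11 · 5 = 440.
Solve pairwise, accumulating the modulus:
  Start with x ≡ 4 (mod 8).
  Combine with x ≡ 10 (mod 11): since gcd(8, 11) = 1, we get a unique residue mod 88.
    Write x = 4 + 8·t and substitute into x ≡ 10 (mod 11): 8·t ≡ 10 − 4 = 6 (mod 11).
    The inverse of 8 mod 11 is 7 (since 8·7 = 56 = 5·11 + 1), so t ≡ 7·6 = 42 ≡ 9 (mod 11).
    Then x = 4 + 8·9 = 76, valid modulo lcm(8, 11) = 88: x ≡ 76 (mod 88).
  Combine with x ≡ 1 (mod 5): since gcd(88, 5) = 1, we get a unique residue mod 440.
    Write x = 76 + 88·t and substitute into x ≡ 1 (mod 5): 88·t ≡ 1 − 76 = -75 (mod 5).
    Reduce coefficients mod 5: 3·t ≡ 0 (mod 5).
    The inverse of 3 mod 5 is 2 (since 3·2 = 6 = 1·5 + 1), so t ≡ 2·0 = 0 ≡ 0 (mod 5).
    Then x = 76 + 88·0 = 76, valid modulo lcm(88, 5) = 440: x ≡ 76 (mod 440).
Verify: 76 mod 8 = 4 ✓, 76 mod 11 = 10 ✓, 76 mod 5 = 1 ✓.

x ≡ 76 (mod 440).


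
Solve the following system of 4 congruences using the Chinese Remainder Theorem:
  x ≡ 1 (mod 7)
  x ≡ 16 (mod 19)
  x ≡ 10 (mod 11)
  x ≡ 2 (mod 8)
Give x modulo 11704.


Product of moduli M = 7 · 19 · 11 · 8 = 11704.
Merge one congruence at a time:
  Start: x ≡ 1 (mod 7).
  Combine with x ≡ 16 (mod 19); new modulus lcm = 133.
    Write x = 1 + 7·t and substitute into x ≡ 16 (mod 19): 7·t ≡ 16 − 1 = 15 (mod 19).
    The inverse of 7 mod 19 is 11 (since 7·11 = 77 = 4·19 + 1), so t ≡ 11·15 = 165 ≡ 13 (mod 19).
    Then x = 1 + 7·13 = 92, valid modulo lcm(7, 19) = 133: x ≡ 92 (mod 133).
  Combine with x ≡ 10 (mod 11); new modulus lcm = 1463.
    Write x = 92 + 133·t and substitute into x ≡ 10 (mod 11): 133·t ≡ 10 − 92 = -82 (mod 11).
    Reduce coefficients mod 11: 1·t ≡ 6 (mod 11).
    So t ≡ 6 (mod 11).
    Then x = 92 + 133·6 = 890, valid modulo lcm(133, 11) = 1463: x ≡ 890 (mod 1463).
  Combine with x ≡ 2 (mod 8); new modulus lcm = 11704.
    Write x = 890 + 1463·t and substitute into x ≡ 2 (mod 8): 1463·t ≡ 2 − 890 = -888 (mod 8).
    Reduce coefficients mod 8: 7·t ≡ 0 (mod 8).
    The inverse of 7 mod 8 is 7 (since 7·7 = 49 = 6·8 + 1), so t ≡ 7·0 = 0 ≡ 0 (mod 8).
    Then x = 890 + 1463·0 = 890, valid modulo lcm(1463, 8) = 11704: x ≡ 890 (mod 11704).
Verify against each original: 890 mod 7 = 1, 890 mod 19 = 16, 890 mod 11 = 10, 890 mod 8 = 2.

x ≡ 890 (mod 11704).


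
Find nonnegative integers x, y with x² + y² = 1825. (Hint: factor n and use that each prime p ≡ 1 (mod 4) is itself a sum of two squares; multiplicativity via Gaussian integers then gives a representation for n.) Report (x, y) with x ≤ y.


Step 1: Factor n = 1825 = 5^2 · 73.
Step 2: Check the mod-4 condition on each prime factor: 5 ≡ 1 (mod 4), exponent 2; 73 ≡ 1 (mod 4), exponent 1.
All primes ≡ 3 (mod 4) appear to even exponent (or don't appear), so by the two-squares theorem n IS expressible as a sum of two squares.
Step 3: Build a representation. Here n = 5 · 5 · 73 is a product of primes ≡ 1 (mod 4). Each prime p ≡ 1 (mod 4) is itself a sum of two squares; find a² by testing p − a² for a perfect square:
  5: 5 − 1² = 4 = 2² ⇒ 5 = 1² + 2².
  73: 73 − 1² = 72, 73 − 2² = 69, 73 − 3² = 64 = 8² ⇒ 73 = 3² + 8².
  Combine using the Brahmagupta–Fibonacci identity (a² + b²)(c² + d²) = (ac − bd)² + (ad + bc)² = (ac + bd)² + (ad − bc)²:
  5 · 5 = 25: from (1² + 2²)(1² + 2²), take (1·1 − 2·2, 1·2 + 2·1) = (1 − 4, 2 + 2) = (-3, 4); dropping signs (only squares matter) gives (3, 4); check 3² + 4² = 9 + 16 = 25 ✓.
  25 · 73 = 1825: from (3² + 4²)(3² + 8²), take (3·3 − 4·8, 3·8 + 4·3) = (9 − 32, 24 + 12) = (-23, 36); dropping signs (only squares matter) gives (23, 36); check 23² + 36² = 529 + 1296 = 1825 ✓.
Step 4: Order so x ≤ y and verify: 23² + 36² = 529 + 1296 = 1825 = n. ✓

n = 1825 = 23² + 36² (one valid representation with x ≤ y).


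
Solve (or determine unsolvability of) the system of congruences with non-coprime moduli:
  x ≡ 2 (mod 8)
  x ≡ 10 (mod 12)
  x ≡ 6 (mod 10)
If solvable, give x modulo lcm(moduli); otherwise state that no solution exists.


Moduli 8, 12, 10 are not pairwise coprime, so CRT works modulo lcm(m_i) when all pairwise compatibility conditions hold.
Pairwise compatibility: gcd(m_i, m_j) must divide a_i - a_j for every pair.
Merge one congruence at a time:
  Start: x ≡ 2 (mod 8).
  Combine with x ≡ 10 (mod 12): gcd(8, 12) = 4; 10 - 2 = 8, which IS divisible by 4, so compatible.
    Write x = 2 + 8·t and substitute into x ≡ 10 (mod 12): 8·t ≡ 10 − 2 = 8 (mod 12).
    Divide the congruence (and modulus) by g = 4: 2·t ≡ 2 (mod 3).
    The inverse of 2 mod 3 is 2 (since 2·2 = 4 = 1·3 + 1), so t ≡ 2·2 = 4 ≡ 1 (mod 3).
    Then x = 2 + 8·1 = 10, valid modulo lcm(8, 12) = 24: x ≡ 10 (mod 24).
  Combine with x ≡ 6 (mod 10): gcd(24, 10) = 2; 6 - 10 = -4, which IS divisible by 2, so compatible.
    Write x = 10 + 24·t and substitute into x ≡ 6 (mod 10): 24·t ≡ 6 − 10 = -4 (mod 10).
    Divide the congruence (and modulus) by g = 2: 12·t ≡ -2 (mod 5).
    Reduce coefficients mod 5: 2·t ≡ 3 (mod 5).
    The inverse of 2 mod 5 is 3 (since 2·3 = 6 = 1·5 + 1), so t ≡ 3·3 = 9 ≡ 4 (mod 5).
    Then x = 10 + 24·4 = 106, valid modulo lcm(24, 10) = 120: x ≡ 106 (mod 120).
Verify: 106 mod 8 = 2, 106 mod 12 = 10, 106 mod 10 = 6.

x ≡ 106 (mod 120).


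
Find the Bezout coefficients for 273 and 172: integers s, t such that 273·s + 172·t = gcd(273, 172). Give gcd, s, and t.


Euclidean algorithm on (273, 172) — divide until remainder is 0:
  273 = 1 · 172 + 101
  172 = 1 · 101 + 71
  101 = 1 · 71 + 30
  71 = 2 · 30 + 11
  30 = 2 · 11 + 8
  11 = 1 · 8 + 3
  8 = 2 · 3 + 2
  3 = 1 · 2 + 1
  2 = 2 · 1 + 0
gcd(273, 172) = 1.
Track Bezout coefficients alongside the remainders: start with r₀ = 273 = a·1 + b·0 (s = 1, t = 0) and r₁ = 172 = a·0 + b·1 (s = 0, t = 1); each new remainder r_{k+1} = r_{k-1} − q_k·r_k inherits s_{k+1} = s_{k-1} − q_k·s_k, t_{k+1} = t_{k-1} − q_k·t_k, so r_k = a·s_k + b·t_k at every step:
  q = 1: r = 101, s = 1 − 1·0 = 1, t = 0 − 1·1 = -1  (check: 273·1 + 172·(-1) = 101)
  q = 1: r = 71, s = 0 − 1·1 = -1, t = 1 − 1·(-1) = 2  (check: 273·(-1) + 172·2 = 71)
  q = 1: r = 30, s = 1 − 1·(-1) = 2, t = -1 − 1·2 = -3  (check: 273·2 + 172·(-3) = 30)
  q = 2: r = 11, s = -1 − 2·2 = -5, t = 2 − 2·(-3) = 8  (check: 273·(-5) + 172·8 = 11)
  q = 2: r = 8, s = 2 − 2·(-5) = 12, t = -3 − 2·8 = -19  (check: 273·12 + 172·(-19) = 8)
  q = 1: r = 3, s = -5 − 1·12 = -17, t = 8 − 1·(-19) = 27  (check: 273·(-17) + 172·27 = 3)
  q = 2: r = 2, s = 12 − 2·(-17) = 46, t = -19 − 2·27 = -73  (check: 273·46 + 172·(-73) = 2)
  q = 1: r = 1, s = -17 − 1·46 = -63, t = 27 − 1·(-73) = 100  (check: 273·(-63) + 172·100 = 1)
The row with r = 1 (the gcd) gives the Bezout coefficients s = -63, t = 100.
Result: 273 · (-63) + 172 · (100) = 1.

gcd(273, 172) = 1; s = -63, t = 100 (check: 273·(-63) + 172·100 = 1).


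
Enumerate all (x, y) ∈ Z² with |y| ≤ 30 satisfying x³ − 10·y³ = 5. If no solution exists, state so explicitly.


The equation is x³ - 10y³ = 5. For fixed y, x³ = 10·y³ + 5, so a solution requires the RHS to be a perfect cube.
Strategy: iterate y from -30 to 30, compute RHS = 10·y³ + 5, and check whether it is a (positive or negative) perfect cube.
Check small values of y:
  y = 0: RHS = 5 is not a perfect cube.
  y = 1: RHS = 15 is not a perfect cube.
  y = -1: RHS = -5 is not a perfect cube.
  y = 2: RHS = 85 is not a perfect cube.
  y = -2: RHS = -75 is not a perfect cube.
  y = 3: RHS = 275 is not a perfect cube.
  y = -3: RHS = -265 is not a perfect cube.
Continuing the search up to |y| = 30 finds no solutions either.
No (x, y) in the scanned range satisfies the equation.

No integer solutions with |y| ≤ 30.


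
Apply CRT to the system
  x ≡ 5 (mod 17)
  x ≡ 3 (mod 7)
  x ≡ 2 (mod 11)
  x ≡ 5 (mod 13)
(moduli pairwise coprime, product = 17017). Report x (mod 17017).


Product of moduli M = 17 · 7 · 11 · 13 = 17017.
Merge one congruence at a time:
  Start: x ≡ 5 (mod 17).
  Combine with x ≡ 3 (mod 7); new modulus lcm = 119.
    Write x = 5 + 17·t and substitute into x ≡ 3 (mod 7): 17·t ≡ 3 − 5 = -2 (mod 7).
    Reduce coefficients mod 7: 3·t ≡ 5 (mod 7).
    The inverse of 3 mod 7 is 5 (since 3·5 = 15 = 2·7 + 1), so t ≡ 5·5 = 25 ≡ 4 (mod 7).
    Then x = 5 + 17·4 = 73, valid modulo lcm(17, 7) = 119: x ≡ 73 (mod 119).
  Combine with x ≡ 2 (mod 11); new modulus lcm = 1309.
    Write x = 73 + 119·t and substitute into x ≡ 2 (mod 11): 119·t ≡ 2 − 73 = -71 (mod 11).
    Reduce coefficients mod 11: 9·t ≡ 6 (mod 11).
    The inverse of 9 mod 11 is 5 (since 9·5 = 45 = 4·11 + 1), so t ≡ 5·6 = 30 ≡ 8 (mod 11).
    Then x = 73 + 119·8 = 1025, valid modulo lcm(119, 11) = 1309: x ≡ 1025 (mod 1309).
  Combine with x ≡ 5 (mod 13); new modulus lcm = 17017.
    Write x = 1025 + 1309·t and substitute into x ≡ 5 (mod 13): 1309·t ≡ 5 − 1025 = -1020 (mod 13).
    Reduce coefficients mod 13: 9·t ≡ 7 (mod 13).
    The inverse of 9 mod 13 is 3 (since 9·3 = 27 = 2·13 + 1), so t ≡ 3·7 = 21 ≡ 8 (mod 13).
    Then x = 1025 + 1309·8 = 11497, valid modulo lcm(1309, 13) = 17017: x ≡ 11497 (mod 17017).
Verify against each original: 11497 mod 17 = 5, 11497 mod 7 = 3, 11497 mod 11 = 2, 11497 mod 13 = 5.

x ≡ 11497 (mod 17017).


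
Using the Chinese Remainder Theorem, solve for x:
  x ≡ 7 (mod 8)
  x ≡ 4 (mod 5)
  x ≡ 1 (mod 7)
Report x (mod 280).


Moduli 8, 5, 7 are pairwise coprime; by CRT there is a unique solution modulo M = 8 · 5 · 7 = 280.
Solve pairwise, accumulating the modulus:
  Start with x ≡ 7 (mod 8).
  Combine with x ≡ 4 (mod 5): since gcd(8, 5) = 1, we get a unique residue mod 40.
    Write x = 7 + 8·t and substitute into x ≡ 4 (mod 5): 8·t ≡ 4 − 7 = -3 (mod 5).
    Reduce coefficients mod 5: 3·t ≡ 2 (mod 5).
    The inverse of 3 mod 5 is 2 (since 3·2 = 6 = 1·5 + 1), so t ≡ 2·2 = 4 ≡ 4 (mod 5).
    Then x = 7 + 8·4 = 39, valid modulo lcm(8, 5) = 40: x ≡ 39 (mod 40).
  Combine with x ≡ 1 (mod 7): since gcd(40, 7) = 1, we get a unique residue mod 280.
    Write x = 39 + 40·t and substitute into x ≡ 1 (mod 7): 40·t ≡ 1 − 39 = -38 (mod 7).
    Reduce coefficients mod 7: 5·t ≡ 4 (mod 7).
    The inverse of 5 mod 7 is 3 (since 5·3 = 15 = 2·7 + 1), so t ≡ 3·4 = 12 ≡ 5 (mod 7).
    Then x = 39 + 40·5 = 239, valid modulo lcm(40, 7) = 280: x ≡ 239 (mod 280).
Verify: 239 mod 8 = 7 ✓, 239 mod 5 = 4 ✓, 239 mod 7 = 1 ✓.

x ≡ 239 (mod 280).


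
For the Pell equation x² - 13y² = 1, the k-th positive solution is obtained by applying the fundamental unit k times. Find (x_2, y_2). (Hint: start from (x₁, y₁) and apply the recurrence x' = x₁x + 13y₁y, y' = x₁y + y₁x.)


Step 1: Find the fundamental solution (x₁, y₁) of x² - 13y² = 1.
  Expand √13 as a continued fraction. a₀ = ⌊√13⌋ = 3; iterate m_{k+1} = d_k·a_k − m_k, d_{k+1} = (13 − m_{k+1}²)/d_k, a_{k+1} = ⌊(a₀ + m_{k+1})/d_{k+1}⌋ (starting m₀ = 0, d₀ = 1), with convergents p_k = a_k·p_{k-1} + p_{k-2}, q_k = a_k·q_{k-1} + q_{k-2} (p₋₁ = 1, q₋₁ = 0):
  k = 0: a₀ = 3; p₀/q₀ = 3/1; p₀² − 13·q₀² = 9 − 13 = -4.
  k = 1: m = 3, d = 4, a = ⌊(3 + 3)/4⌋ = 1; p/q = (1·3 + 1)/(1·1 + 0) = 4/1; p² − 13·q² = 16 − 13 = 3.
  k = 2: m = 1, d = 3, a = ⌊(3 + 1)/3⌋ = 1; p/q = (1·4 + 3)/(1·1 + 1) = 7/2; p² − 13·q² = 49 − 52 = -3.
  k = 3: m = 2, d = 3, a = ⌊(3 + 2)/3⌋ = 1; p/q = (1·7 + 4)/(1·2 + 1) = 11/3; p² − 13·q² = 121 − 117 = 4.
  k = 4: m = 1, d = 4, a = ⌊(3 + 1)/4⌋ = 1; p/q = (1·11 + 7)/(1·3 + 2) = 18/5; p² − 13·q² = 324 − 325 = -1.
  k = 5: m = 3, d = 1, a = ⌊(3 + 3)/1⌋ = 6; p/q = (6·18 + 11)/(6·5 + 3) = 119/33; p² − 13·q² = 14161 − 14157 = 4.
  k = 6: m = 3, d = 4, a = ⌊(3 + 3)/4⌋ = 1; p/q = (1·119 + 18)/(1·33 + 5) = 137/38; p² − 13·q² = 18769 − 18772 = -3.
  k = 7: m = 1, d = 3, a = ⌊(3 + 1)/3⌋ = 1; p/q = (1·137 + 119)/(1·38 + 33) = 256/71; p² − 13·q² = 65536 − 65533 = 3.
  k = 8: m = 2, d = 3, a = ⌊(3 + 2)/3⌋ = 1; p/q = (1·256 + 137)/(1·71 + 38) = 393/109; p² − 13·q² = 154449 − 154453 = -4.
  k = 9: m = 1, d = 4, a = ⌊(3 + 1)/4⌋ = 1; p/q = (1·393 + 256)/(1·109 + 71) = 649/180; p² − 13·q² = 421201 − 421200 = 1.
  The first convergent with p² − 13·q² = 1 gives the fundamental solution (x₁, y₁) = (649, 180).
Step 2: Apply the recurrence (x_{n+1}, y_{n+1}) = (x₁x_n + 13y₁y_n, x₁y_n + y₁x_n) repeatedly.
  From (x_1, y_1) = (649, 180): x_2 = 649·649 + 13·180·180 = 842401; y_2 = 649·180 + 180·649 = 233640.
Step 3: Verify x_2² - 13·y_2² = 709639444801 - 709639444800 = 1 (should be 1). ✓

(x_1, y_1) = (649, 180); (x_2, y_2) = (842401, 233640).


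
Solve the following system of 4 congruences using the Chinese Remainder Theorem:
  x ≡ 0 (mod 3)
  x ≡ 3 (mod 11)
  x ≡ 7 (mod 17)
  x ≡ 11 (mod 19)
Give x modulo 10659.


Product of moduli M = 3 · 11 · 17 · 19 = 10659.
Merge one congruence at a time:
  Start: x ≡ 0 (mod 3).
  Combine with x ≡ 3 (mod 11); new modulus lcm = 33.
    Write x = 0 + 3·t and substitute into x ≡ 3 (mod 11): 3·t ≡ 3 − 0 = 3 (mod 11).
    The inverse of 3 mod 11 is 4 (since 3·4 = 12 = 1·11 + 1), so t ≡ 4·3 = 12 ≡ 1 (mod 11).
    Then x = 0 + 3·1 = 3, valid modulo lcm(3, 11) = 33: x ≡ 3 (mod 33).
  Combine with x ≡ 7 (mod 17); new modulus lcm = 561.
    Write x = 3 + 33·t and substitute into x ≡ 7 (mod 17): 33·t ≡ 7 − 3 = 4 (mod 17).
    Reduce coefficients mod 17: 16·t ≡ 4 (mod 17).
    The inverse of 16 mod 17 is 16 (since 16·16 = 256 = 15·17 + 1), so t ≡ 16·4 = 64 ≡ 13 (mod 17).
    Then x = 3 + 33·13 = 432, valid modulo lcm(33, 17) = 561: x ≡ 432 (mod 561).
  Combine with x ≡ 11 (mod 19); new modulus lcm = 10659.
    Write x = 432 + 561·t and substitute into x ≡ 11 (mod 19): 561·t ≡ 11 − 432 = -421 (mod 19).
    Reduce coefficients mod 19: 10·t ≡ 16 (mod 19).
    The inverse of 10 mod 19 is 2 (since 10·2 = 20 = 1·19 + 1), so t ≡ 2·16 = 32 ≡ 13 (mod 19).
    Then x = 432 + 561·13 = 7725, valid modulo lcm(561, 19) = 10659: x ≡ 7725 (mod 10659).
Verify against each original: 7725 mod 3 = 0, 7725 mod 11 = 3, 7725 mod 17 = 7, 7725 mod 19 = 11.

x ≡ 7725 (mod 10659).


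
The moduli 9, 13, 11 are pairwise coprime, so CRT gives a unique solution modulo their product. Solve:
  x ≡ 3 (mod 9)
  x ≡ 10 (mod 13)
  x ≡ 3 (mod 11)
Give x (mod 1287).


Moduli 9, 13, 11 are pairwise coprime; by CRT there is a unique solution modulo M = 9 · 13 · 11 = 1287.
Solve pairwise, accumulating the modulus:
  Start with x ≡ 3 (mod 9).
  Combine with x ≡ 10 (mod 13): since gcd(9, 13) = 1, we get a unique residue mod 117.
    Write x = 3 + 9·t and substitute into x ≡ 10 (mod 13): 9·t ≡ 10 − 3 = 7 (mod 13).
    The inverse of 9 mod 13 is 3 (since 9·3 = 27 = 2·13 + 1), so t ≡ 3·7 = 21 ≡ 8 (mod 13).
    Then x = 3 + 9·8 = 75, valid modulo lcm(9, 13) = 117: x ≡ 75 (mod 117).
  Combine with x ≡ 3 (mod 11): since gcd(117, 11) = 1, we get a unique residue mod 1287.
    Write x = 75 + 117·t and substitute into x ≡ 3 (mod 11): 117·t ≡ 3 − 75 = -72 (mod 11).
    Reduce coefficients mod 11: 7·t ≡ 5 (mod 11).
    The inverse of 7 mod 11 is 8 (since 7·8 = 56 = 5·11 + 1), so t ≡ 8·5 = 40 ≡ 7 (mod 11).
    Then x = 75 + 117·7 = 894, valid modulo lcm(117, 11) = 1287: x ≡ 894 (mod 1287).
Verify: 894 mod 9 = 3 ✓, 894 mod 13 = 10 ✓, 894 mod 11 = 3 ✓.

x ≡ 894 (mod 1287).


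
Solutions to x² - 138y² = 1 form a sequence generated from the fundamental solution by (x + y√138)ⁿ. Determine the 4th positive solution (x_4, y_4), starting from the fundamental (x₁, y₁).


Step 1: Find the fundamental solution (x₁, y₁) of x² - 138y² = 1.
  Expand √138 as a continued fraction. a₀ = ⌊√138⌋ = 11; iterate m_{k+1} = d_k·a_k − m_k, d_{k+1} = (138 − m_{k+1}²)/d_k, a_{k+1} = ⌊(a₀ + m_{k+1})/d_{k+1}⌋ (starting m₀ = 0, d₀ = 1), with convergents p_k = a_k·p_{k-1} + p_{k-2}, q_k = a_k·q_{k-1} + q_{k-2} (p₋₁ = 1, q₋₁ = 0):
  k = 0: a₀ = 11; p₀/q₀ = 11/1; p₀² − 138·q₀² = 121 − 138 = -17.
  k = 1: m = 11, d = 17, a = ⌊(11 + 11)/17⌋ = 1; p/q = (1·11 + 1)/(1·1 + 0) = 12/1; p² − 138·q² = 144 − 138 = 6.
  k = 2: m = 6, d = 6, a = ⌊(11 + 6)/6⌋ = 2; p/q = (2·12 + 11)/(2·1 + 1) = 35/3; p² − 138·q² = 1225 − 1242 = -17.
  k = 3: m = 6, d = 17, a = ⌊(11 + 6)/17⌋ = 1; p/q = (1·35 + 12)/(1·3 + 1) = 47/4; p² − 138·q² = 2209 − 2208 = 1.
  The first convergent with p² − 138·q² = 1 gives the fundamental solution (x₁, y₁) = (47, 4).
Step 2: Apply the recurrence (x_{n+1}, y_{n+1}) = (x₁x_n + 138y₁y_n, x₁y_n + y₁x_n) repeatedly.
  From (x_1, y_1) = (47, 4): x_2 = 47·47 + 138·4·4 = 4417; y_2 = 47·4 + 4·47 = 376.
  From (x_2, y_2) = (4417, 376): x_3 = 47·4417 + 138·4·376 = 415151; y_3 = 47·376 + 4·4417 = 35340.
  From (x_3, y_3) = (415151, 35340): x_4 = 47·415151 + 138·4·35340 = 39019777; y_4 = 47·35340 + 4·415151 = 3321584.
Step 3: Verify x_4² - 138·y_4² = 1522542997129729 - 1522542997129728 = 1 (should be 1). ✓

(x_1, y_1) = (47, 4); (x_4, y_4) = (39019777, 3321584).


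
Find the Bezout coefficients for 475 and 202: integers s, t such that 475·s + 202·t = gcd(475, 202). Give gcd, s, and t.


Euclidean algorithm on (475, 202) — divide until remainder is 0:
  475 = 2 · 202 + 71
  202 = 2 · 71 + 60
  71 = 1 · 60 + 11
  60 = 5 · 11 + 5
  11 = 2 · 5 + 1
  5 = 5 · 1 + 0
gcd(475, 202) = 1.
Track Bezout coefficients alongside the remainders: start with r₀ = 475 = a·1 + b·0 (s = 1, t = 0) and r₁ = 202 = a·0 + b·1 (s = 0, t = 1); each new remainder r_{k+1} = r_{k-1} − q_k·r_k inherits s_{k+1} = s_{k-1} − q_k·s_k, t_{k+1} = t_{k-1} − q_k·t_k, so r_k = a·s_k + b·t_k at every step:
  q = 2: r = 71, s = 1 − 2·0 = 1, t = 0 − 2·1 = -2  (check: 475·1 + 202·(-2) = 71)
  q = 2: r = 60, s = 0 − 2·1 = -2, t = 1 − 2·(-2) = 5  (check: 475·(-2) + 202·5 = 60)
  q = 1: r = 11, s = 1 − 1·(-2) = 3, t = -2 − 1·5 = -7  (check: 475·3 + 202·(-7) = 11)
  q = 5: r = 5, s = -2 − 5·3 = -17, t = 5 − 5·(-7) = 40  (check: 475·(-17) + 202·40 = 5)
  q = 2: r = 1, s = 3 − 2·(-17) = 37, t = -7 − 2·40 = -87  (check: 475·37 + 202·(-87) = 1)
The row with r = 1 (the gcd) gives the Bezout coefficients s = 37, t = -87.
Result: 475 · (37) + 202 · (-87) = 1.

gcd(475, 202) = 1; s = 37, t = -87 (check: 475·37 + 202·(-87) = 1).


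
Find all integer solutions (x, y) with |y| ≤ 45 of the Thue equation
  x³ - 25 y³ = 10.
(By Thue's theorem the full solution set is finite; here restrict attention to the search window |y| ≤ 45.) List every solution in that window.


The equation is x³ - 25y³ = 10. For fixed y, x³ = 25·y³ + 10, so a solution requires the RHS to be a perfect cube.
Strategy: iterate y from -45 to 45, compute RHS = 25·y³ + 10, and check whether it is a (positive or negative) perfect cube.
Check small values of y:
  y = 0: RHS = 10 is not a perfect cube.
  y = 1: RHS = 35 is not a perfect cube.
  y = -1: RHS = -15 is not a perfect cube.
  y = 2: RHS = 210 is not a perfect cube.
  y = -2: RHS = -190 is not a perfect cube.
  y = 3: RHS = 685 is not a perfect cube.
  y = -3: RHS = -665 is not a perfect cube.
Continuing the search up to |y| = 45 finds no solutions either.
No (x, y) in the scanned range satisfies the equation.

No integer solutions with |y| ≤ 45.


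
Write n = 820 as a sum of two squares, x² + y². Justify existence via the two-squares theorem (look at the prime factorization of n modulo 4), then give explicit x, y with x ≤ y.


Step 1: Factor n = 820 = 2^2 · 5 · 41.
Step 2: Check the mod-4 condition on each prime factor: 2 = 2 (special); 5 ≡ 1 (mod 4), exponent 1; 41 ≡ 1 (mod 4), exponent 1.
All primes ≡ 3 (mod 4) appear to even exponent (or don't appear), so by the two-squares theorem n IS expressible as a sum of two squares.
Step 3: Build a representation. Group n = k² · m with k = 2 and m = 5 · 41 = 205 (a product of primes ≡ 1 (mod 4)); a representation of m scales to one of n via (k·x)² + (k·y)² = k²(x² + y²). Each prime p ≡ 1 (mod 4) is itself a sum of two squares; find a² by testing p − a² for a perfect square:
  5: 5 − 1² = 4 = 2² ⇒ 5 = 1² + 2².
  41: 41 − 1² = 40, 41 − 2² = 37, 41 − 3² = 32, 41 − 4² = 25 = 5² ⇒ 41 = 4² + 5².
  Combine using the Brahmagupta–Fibonacci identity (a² + b²)(c² + d²) = (ac − bd)² + (ad + bc)² = (ac + bd)² + (ad − bc)²:
  5 · 41 = 205: from (1² + 2²)(4² + 5²), take (1·4 − 2·5, 1·5 + 2·4) = (4 − 10, 5 + 8) = (-6, 13); dropping signs (only squares matter) gives (6, 13); check 6² + 13² = 36 + 169 = 205 ✓.
  Scale by k = 2: (2·6, 2·13) = (12, 26).
Step 4: Order so x ≤ y and verify: 12² + 26² = 144 + 676 = 820 = n. ✓

n = 820 = 12² + 26² (one valid representation with x ≤ y).


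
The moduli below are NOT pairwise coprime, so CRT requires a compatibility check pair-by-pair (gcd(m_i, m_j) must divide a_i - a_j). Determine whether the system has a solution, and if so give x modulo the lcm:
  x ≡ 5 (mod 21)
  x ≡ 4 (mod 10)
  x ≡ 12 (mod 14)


Moduli 21, 10, 14 are not pairwise coprime, so CRT works modulo lcm(m_i) when all pairwise compatibility conditions hold.
Pairwise compatibility: gcd(m_i, m_j) must divide a_i - a_j for every pair.
Merge one congruence at a time:
  Start: x ≡ 5 (mod 21).
  Combine with x ≡ 4 (mod 10): gcd(21, 10) = 1; 4 - 5 = -1, which IS divisible by 1, so compatible.
    Write x = 5 + 21·t and substitute into x ≡ 4 (mod 10): 21·t ≡ 4 − 5 = -1 (mod 10).
    Reduce coefficients mod 10: 1·t ≡ 9 (mod 10).
    So t ≡ 9 (mod 10).
    Then x = 5 + 21·9 = 194, valid modulo lcm(21, 10) = 210: x ≡ 194 (mod 210).
  Combine with x ≡ 12 (mod 14): gcd(210, 14) = 14; 12 - 194 = -182, which IS divisible by 14, so compatible.
    Write x = 194 + 210·t and substitute into x ≡ 12 (mod 14): 210·t ≡ 12 − 194 = -182 (mod 14).
    Divide the congruence (and modulus) by g = 14: 15·t ≡ -13 (mod 1).
    Modulo 1 every t works; take t = 0.
    Then x = 194 + 210·0 = 194, valid modulo lcm(210, 14) = 210: x ≡ 194 (mod 210).
Verify: 194 mod 21 = 5, 194 mod 10 = 4, 194 mod 14 = 12.

x ≡ 194 (mod 210).


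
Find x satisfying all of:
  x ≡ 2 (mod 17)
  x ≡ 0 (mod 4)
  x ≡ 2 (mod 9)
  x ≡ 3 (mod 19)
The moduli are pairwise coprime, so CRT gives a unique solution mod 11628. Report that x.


Product of moduli M = 17 · 4 · 9 · 19 = 11628.
Merge one congruence at a time:
  Start: x ≡ 2 (mod 17).
  Combine with x ≡ 0 (mod 4); new modulus lcm = 68.
    Write x = 2 + 17·t and substitute into x ≡ 0 (mod 4): 17·t ≡ 0 − 2 = -2 (mod 4).
    Reduce coefficients mod 4: 1·t ≡ 2 (mod 4).
    So t ≡ 2 (mod 4).
    Then x = 2 + 17·2 = 36, valid modulo lcm(17, 4) = 68: x ≡ 36 (mod 68).
  Combine with x ≡ 2 (mod 9); new modulus lcm = 612.
    Write x = 36 + 68·t and substitute into x ≡ 2 (mod 9): 68·t ≡ 2 − 36 = -34 (mod 9).
    Reduce coefficients mod 9: 5·t ≡ 2 (mod 9).
    The inverse of 5 mod 9 is 2 (since 5·2 = 10 = 1·9 + 1), so t ≡ 2·2 = 4 ≡ 4 (mod 9).
    Then x = 36 + 68·4 = 308, valid modulo lcm(68, 9) = 612: x ≡ 308 (mod 612).
  Combine with x ≡ 3 (mod 19); new modulus lcm = 11628.
    Write x = 308 + 612·t and substitute into x ≡ 3 (mod 19): 612·t ≡ 3 − 308 = -305 (mod 19).
    Reduce coefficients mod 19: 4·t ≡ 18 (mod 19).
    The inverse of 4 mod 19 is 5 (since 4·5 = 20 = 1·19 + 1), so t ≡ 5·18 = 90 ≡ 14 (mod 19).
    Then x = 308 + 612·14 = 8876, valid modulo lcm(612, 19) = 11628: x ≡ 8876 (mod 11628).
Verify against each original: 8876 mod 17 = 2, 8876 mod 4 = 0, 8876 mod 9 = 2, 8876 mod 19 = 3.

x ≡ 8876 (mod 11628).


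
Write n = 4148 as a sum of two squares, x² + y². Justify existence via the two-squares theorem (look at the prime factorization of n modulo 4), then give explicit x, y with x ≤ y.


Step 1: Factor n = 4148 = 2^2 · 17 · 61.
Step 2: Check the mod-4 condition on each prime factor: 2 = 2 (special); 17 ≡ 1 (mod 4), exponent 1; 61 ≡ 1 (mod 4), exponent 1.
All primes ≡ 3 (mod 4) appear to even exponent (or don't appear), so by the two-squares theorem n IS expressible as a sum of two squares.
Step 3: Build a representation. Group n = k² · m with k = 2 and m = 17 · 61 = 1037 (a product of primes ≡ 1 (mod 4)); a representation of m scales to one of n via (k·x)² + (k·y)² = k²(x² + y²). Each prime p ≡ 1 (mod 4) is itself a sum of two squares; find a² by testing p − a² for a perfect square:
  17: 17 − 1² = 16 = 4² ⇒ 17 = 1² + 4².
  61: 61 − 1² = 60, 61 − 2² = 57, 61 − 3² = 52, 61 − 4² = 45, 61 − 5² = 36 = 6² ⇒ 61 = 5² + 6².
  Combine using the Brahmagupta–Fibonacci identity (a² + b²)(c² + d²) = (ac − bd)² + (ad + bc)² = (ac + bd)² + (ad − bc)²:
  17 · 61 = 1037: from (1² + 4²)(5² + 6²), take (1·5 − 4·6, 1·6 + 4·5) = (5 − 24, 6 + 20) = (-19, 26); dropping signs (only squares matter) gives (19, 26); check 19² + 26² = 361 + 676 = 1037 ✓.
  Scale by k = 2: (2·19, 2·26) = (38, 52).
Step 4: Order so x ≤ y and verify: 38² + 52² = 1444 + 2704 = 4148 = n. ✓

n = 4148 = 38² + 52² (one valid representation with x ≤ y).


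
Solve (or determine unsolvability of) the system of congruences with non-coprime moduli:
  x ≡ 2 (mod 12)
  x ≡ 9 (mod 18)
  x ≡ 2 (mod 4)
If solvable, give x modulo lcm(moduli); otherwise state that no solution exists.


Moduli 12, 18, 4 are not pairwise coprime, so CRT works modulo lcm(m_i) when all pairwise compatibility conditions hold.
Pairwise compatibility: gcd(m_i, m_j) must divide a_i - a_j for every pair.
Merge one congruence at a time:
  Start: x ≡ 2 (mod 12).
  Combine with x ≡ 9 (mod 18): gcd(12, 18) = 6, and 9 - 2 = 7 is NOT divisible by 6.
    ⇒ system is inconsistent (no integer solution).

No solution (the system is inconsistent).


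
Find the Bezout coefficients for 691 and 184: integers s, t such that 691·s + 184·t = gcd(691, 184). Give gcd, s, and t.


Euclidean algorithm on (691, 184) — divide until remainder is 0:
  691 = 3 · 184 + 139
  184 = 1 · 139 + 45
  139 = 3 · 45 + 4
  45 = 11 · 4 + 1
  4 = 4 · 1 + 0
gcd(691, 184) = 1.
Track Bezout coefficients alongside the remainders: start with r₀ = 691 = a·1 + b·0 (s = 1, t = 0) and r₁ = 184 = a·0 + b·1 (s = 0, t = 1); each new remainder r_{k+1} = r_{k-1} − q_k·r_k inherits s_{k+1} = s_{k-1} − q_k·s_k, t_{k+1} = t_{k-1} − q_k·t_k, so r_k = a·s_k + b·t_k at every step:
  q = 3: r = 139, s = 1 − 3·0 = 1, t = 0 − 3·1 = -3  (check: 691·1 + 184·(-3) = 139)
  q = 1: r = 45, s = 0 − 1·1 = -1, t = 1 − 1·(-3) = 4  (check: 691·(-1) + 184·4 = 45)
  q = 3: r = 4, s = 1 − 3·(-1) = 4, t = -3 − 3·4 = -15  (check: 691·4 + 184·(-15) = 4)
  q = 11: r = 1, s = -1 − 11·4 = -45, t = 4 − 11·(-15) = 169  (check: 691·(-45) + 184·169 = 1)
The row with r = 1 (the gcd) gives the Bezout coefficients s = -45, t = 169.
Result: 691 · (-45) + 184 · (169) = 1.

gcd(691, 184) = 1; s = -45, t = 169 (check: 691·(-45) + 184·169 = 1).


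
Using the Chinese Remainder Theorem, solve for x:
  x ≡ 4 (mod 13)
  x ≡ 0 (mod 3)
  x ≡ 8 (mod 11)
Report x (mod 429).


Moduli 13, 3, 11 are pairwise coprime; by CRT there is a unique solution modulo M = 13 · 3 · 11 = 429.
Solve pairwise, accumulating the modulus:
  Start with x ≡ 4 (mod 13).
  Combine with x ≡ 0 (mod 3): since gcd(13, 3) = 1, we get a unique residue mod 39.
    Write x = 4 + 13·t and substitute into x ≡ 0 (mod 3): 13·t ≡ 0 − 4 = -4 (mod 3).
    Reduce coefficients mod 3: 1·t ≡ 2 (mod 3).
    So t ≡ 2 (mod 3).
    Then x = 4 + 13·2 = 30, valid modulo lcm(13, 3) = 39: x ≡ 30 (mod 39).
  Combine with x ≡ 8 (mod 11): since gcd(39, 11) = 1, we get a unique residue mod 429.
    Write x = 30 + 39·t and substitute into x ≡ 8 (mod 11): 39·t ≡ 8 − 30 = -22 (mod 11).
    Reduce coefficients mod 11: 6·t ≡ 0 (mod 11).
    The inverse of 6 mod 11 is 2 (since 6·2 = 12 = 1·11 + 1), so t ≡ 2·0 = 0 ≡ 0 (mod 11).
    Then x = 30 + 39·0 = 30, valid modulo lcm(39, 11) = 429: x ≡ 30 (mod 429).
Verify: 30 mod 13 = 4 ✓, 30 mod 3 = 0 ✓, 30 mod 11 = 8 ✓.

x ≡ 30 (mod 429).


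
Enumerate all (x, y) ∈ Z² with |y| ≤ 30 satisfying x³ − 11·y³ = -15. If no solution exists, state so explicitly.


The equation is x³ - 11y³ = -15. For fixed y, x³ = 11·y³ − 15, so a solution requires the RHS to be a perfect cube.
Strategy: iterate y from -30 to 30, compute RHS = 11·y³ − 15, and check whether it is a (positive or negative) perfect cube.
Check small values of y:
  y = 0: RHS = -15 is not a perfect cube.
  y = 1: RHS = -4 is not a perfect cube.
  y = -1: RHS = -26 is not a perfect cube.
  y = 2: RHS = 73 is not a perfect cube.
  y = -2: RHS = -103 is not a perfect cube.
  y = 3: RHS = 282 is not a perfect cube.
  y = -3: RHS = -312 is not a perfect cube.
Continuing the search up to |y| = 30 finds no solutions either.
No (x, y) in the scanned range satisfies the equation.

No integer solutions with |y| ≤ 30.


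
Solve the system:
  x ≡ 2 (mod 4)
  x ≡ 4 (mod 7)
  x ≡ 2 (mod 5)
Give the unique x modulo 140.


Moduli 4, 7, 5 are pairwise coprime; by CRT there is a unique solution modulo M = 4 · 7 · 5 = 140.
Solve pairwise, accumulating the modulus:
  Start with x ≡ 2 (mod 4).
  Combine with x ≡ 4 (mod 7): since gcd(4, 7) = 1, we get a unique residue mod 28.
    Write x = 2 + 4·t and substitute into x ≡ 4 (mod 7): 4·t ≡ 4 − 2 = 2 (mod 7).
    The inverse of 4 mod 7 is 2 (since 4·2 = 8 = 1·7 + 1), so t ≡ 2·2 = 4 ≡ 4 (mod 7).
    Then x = 2 + 4·4 = 18, valid modulo lcm(4, 7) = 28: x ≡ 18 (mod 28).
  Combine with x ≡ 2 (mod 5): since gcd(28, 5) = 1, we get a unique residue mod 140.
    Write x = 18 + 28·t and substitute into x ≡ 2 (mod 5): 28·t ≡ 2 − 18 = -16 (mod 5).
    Reduce coefficients mod 5: 3·t ≡ 4 (mod 5).
    The inverse of 3 mod 5 is 2 (since 3·2 = 6 = 1·5 + 1), so t ≡ 2·4 = 8 ≡ 3 (mod 5).
    Then x = 18 + 28·3 = 102, valid modulo lcm(28, 5) = 140: x ≡ 102 (mod 140).
Verify: 102 mod 4 = 2 ✓, 102 mod 7 = 4 ✓, 102 mod 5 = 2 ✓.

x ≡ 102 (mod 140).


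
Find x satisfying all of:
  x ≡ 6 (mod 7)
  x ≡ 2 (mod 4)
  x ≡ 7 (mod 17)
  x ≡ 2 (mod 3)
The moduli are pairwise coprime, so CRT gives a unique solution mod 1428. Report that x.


Product of moduli M = 7 · 4 · 17 · 3 = 1428.
Merge one congruence at a time:
  Start: x ≡ 6 (mod 7).
  Combine with x ≡ 2 (mod 4); new modulus lcm = 28.
    Write x = 6 + 7·t and substitute into x ≡ 2 (mod 4): 7·t ≡ 2 − 6 = -4 (mod 4).
    Reduce coefficients mod 4: 3·t ≡ 0 (mod 4).
    The inverse of 3 mod 4 is 3 (since 3·3 = 9 = 2·4 + 1), so t ≡ 3·0 = 0 ≡ 0 (mod 4).
    Then x = 6 + 7·0 = 6, valid modulo lcm(7, 4) = 28: x ≡ 6 (mod 28).
  Combine with x ≡ 7 (mod 17); new modulus lcm = 476.
    Write x = 6 + 28·t and substitute into x ≡ 7 (mod 17): 28·t ≡ 7 − 6 = 1 (mod 17).
    Reduce coefficients mod 17: 11·t ≡ 1 (mod 17).
    The inverse of 11 mod 17 is 14 (since 11·14 = 154 = 9·17 + 1), so t ≡ 14·1 = 14 ≡ 14 (mod 17).
    Then x = 6 + 28·14 = 398, valid modulo lcm(28, 17) = 476: x ≡ 398 (mod 476).
  Combine with x ≡ 2 (mod 3); new modulus lcm = 1428.
    Write x = 398 + 476·t and substitute into x ≡ 2 (mod 3): 476·t ≡ 2 − 398 = -396 (mod 3).
    Reduce coefficients mod 3: 2·t ≡ 0 (mod 3).
    The inverse of 2 mod 3 is 2 (since 2·2 = 4 = 1·3 + 1), so t ≡ 2·0 = 0 ≡ 0 (mod 3).
    Then x = 398 + 476·0 = 398, valid modulo lcm(476, 3) = 1428: x ≡ 398 (mod 1428).
Verify against each original: 398 mod 7 = 6, 398 mod 4 = 2, 398 mod 17 = 7, 398 mod 3 = 2.

x ≡ 398 (mod 1428).


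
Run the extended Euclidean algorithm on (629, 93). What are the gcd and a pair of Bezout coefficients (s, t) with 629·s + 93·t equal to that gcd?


Euclidean algorithm on (629, 93) — divide until remainder is 0:
  629 = 6 · 93 + 71
  93 = 1 · 71 + 22
  71 = 3 · 22 + 5
  22 = 4 · 5 + 2
  5 = 2 · 2 + 1
  2 = 2 · 1 + 0
gcd(629, 93) = 1.
Track Bezout coefficients alongside the remainders: start with r₀ = 629 = a·1 + b·0 (s = 1, t = 0) and r₁ = 93 = a·0 + b·1 (s = 0, t = 1); each new remainder r_{k+1} = r_{k-1} − q_k·r_k inherits s_{k+1} = s_{k-1} − q_k·s_k, t_{k+1} = t_{k-1} − q_k·t_k, so r_k = a·s_k + b·t_k at every step:
  q = 6: r = 71, s = 1 − 6·0 = 1, t = 0 − 6·1 = -6  (check: 629·1 + 93·(-6) = 71)
  q = 1: r = 22, s = 0 − 1·1 = -1, t = 1 − 1·(-6) = 7  (check: 629·(-1) + 93·7 = 22)
  q = 3: r = 5, s = 1 − 3·(-1) = 4, t = -6 − 3·7 = -27  (check: 629·4 + 93·(-27) = 5)
  q = 4: r = 2, s = -1 − 4·4 = -17, t = 7 − 4·(-27) = 115  (check: 629·(-17) + 93·115 = 2)
  q = 2: r = 1, s = 4 − 2·(-17) = 38, t = -27 − 2·115 = -257  (check: 629·38 + 93·(-257) = 1)
The row with r = 1 (the gcd) gives the Bezout coefficients s = 38, t = -257.
Result: 629 · (38) + 93 · (-257) = 1.

gcd(629, 93) = 1; s = 38, t = -257 (check: 629·38 + 93·(-257) = 1).


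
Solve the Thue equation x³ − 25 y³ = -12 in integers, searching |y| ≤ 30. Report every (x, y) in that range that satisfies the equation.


The equation is x³ - 25y³ = -12. For fixed y, x³ = 25·y³ − 12, so a solution requires the RHS to be a perfect cube.
Strategy: iterate y from -30 to 30, compute RHS = 25·y³ − 12, and check whether it is a (positive or negative) perfect cube.
Check small values of y:
  y = 0: RHS = -12 is not a perfect cube.
  y = 1: RHS = 13 is not a perfect cube.
  y = -1: RHS = -37 is not a perfect cube.
  y = 2: RHS = 188 is not a perfect cube.
  y = -2: RHS = -212 is not a perfect cube.
  y = 3: RHS = 663 is not a perfect cube.
  y = -3: RHS = -687 is not a perfect cube.
Continuing the search up to |y| = 30 finds no solutions either.
No (x, y) in the scanned range satisfies the equation.

No integer solutions with |y| ≤ 30.


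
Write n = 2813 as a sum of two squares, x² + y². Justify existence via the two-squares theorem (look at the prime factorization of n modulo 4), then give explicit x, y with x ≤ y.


Step 1: Factor n = 2813 = 29 · 97.
Step 2: Check the mod-4 condition on each prime factor: 29 ≡ 1 (mod 4), exponent 1; 97 ≡ 1 (mod 4), exponent 1.
All primes ≡ 3 (mod 4) appear to even exponent (or don't appear), so by the two-squares theorem n IS expressible as a sum of two squares.
Step 3: Build a representation. Here n = 29 · 97 is a product of primes ≡ 1 (mod 4). Each prime p ≡ 1 (mod 4) is itself a sum of two squares; find a² by testing p − a² for a perfect square:
  29: 29 − 1² = 28, 29 − 2² = 25 = 5² ⇒ 29 = 2² + 5².
  97: 97 − 1² = 96, 97 − 2² = 93, 97 − 3² = 88, 97 − 4² = 81 = 9² ⇒ 97 = 4² + 9².
  Combine using the Brahmagupta–Fibonacci identity (a² + b²)(c² + d²) = (ac − bd)² + (ad + bc)² = (ac + bd)² + (ad − bc)²:
  29 · 97 = 2813: from (2² + 5²)(4² + 9²), take (2·4 − 5·9, 2·9 + 5·4) = (8 − 45, 18 + 20) = (-37, 38); dropping signs (only squares matter) gives (37, 38); check 37² + 38² = 1369 + 1444 = 2813 ✓.
Step 4: Order so x ≤ y and verify: 37² + 38² = 1369 + 1444 = 2813 = n. ✓

n = 2813 = 37² + 38² (one valid representation with x ≤ y).


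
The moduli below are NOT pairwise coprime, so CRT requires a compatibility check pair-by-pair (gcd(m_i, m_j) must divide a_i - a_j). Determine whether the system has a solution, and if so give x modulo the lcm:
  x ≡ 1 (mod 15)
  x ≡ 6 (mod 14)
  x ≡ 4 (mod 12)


Moduli 15, 14, 12 are not pairwise coprime, so CRT works modulo lcm(m_i) when all pairwise compatibility conditions hold.
Pairwise compatibility: gcd(m_i, m_j) must divide a_i - a_j for every pair.
Merge one congruence at a time:
  Start: x ≡ 1 (mod 15).
  Combine with x ≡ 6 (mod 14): gcd(15, 14) = 1; 6 - 1 = 5, which IS divisible by 1, so compatible.
    Write x = 1 + 15·t and substitute into x ≡ 6 (mod 14): 15·t ≡ 6 − 1 = 5 (mod 14).
    Reduce coefficients mod 14: 1·t ≡ 5 (mod 14).
    So t ≡ 5 (mod 14).
    Then x = 1 + 15·5 = 76, valid modulo lcm(15, 14) = 210: x ≡ 76 (mod 210).
  Combine with x ≡ 4 (mod 12): gcd(210, 12) = 6; 4 - 76 = -72, which IS divisible by 6, so compatible.
    Write x = 76 + 210·t and substitute into x ≡ 4 (mod 12): 210·t ≡ 4 − 76 = -72 (mod 12).
    Divide the congruence (and modulus) by g = 6: 35·t ≡ -12 (mod 2).
    Reduce coefficients mod 2: 1·t ≡ 0 (mod 2).
    So t ≡ 0 (mod 2).
    Then x = 76 + 210·0 = 76, valid modulo lcm(210, 12) = 420: x ≡ 76 (mod 420).
Verify: 76 mod 15 = 1, 76 mod 14 = 6, 76 mod 12 = 4.

x ≡ 76 (mod 420).


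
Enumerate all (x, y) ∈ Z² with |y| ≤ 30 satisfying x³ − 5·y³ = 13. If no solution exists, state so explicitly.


The equation is x³ - 5y³ = 13. For fixed y, x³ = 5·y³ + 13, so a solution requires the RHS to be a perfect cube.
Strategy: iterate y from -30 to 30, compute RHS = 5·y³ + 13, and check whether it is a (positive or negative) perfect cube.
Check small values of y:
  y = 0: RHS = 13 is not a perfect cube.
  y = 1: RHS = 18 is not a perfect cube.
  y = -1: RHS = 8 = (2)³ ⇒ x = 2 works.
  y = 2: RHS = 53 is not a perfect cube.
  y = -2: RHS = -27 = (-3)³ ⇒ x = -3 works.
  y = 3: RHS = 148 is not a perfect cube.
  y = -3: RHS = -122 is not a perfect cube.
Continuing, at y = 7: RHS = 1728 = (12)³ ⇒ x = 12 works.
Searching the remaining y in |y| ≤ 30 finds no further solutions.
Collected solutions: (2, -1), (-3, -2), (12, 7).

Solutions (with |y| ≤ 30): (2, -1), (-3, -2), (12, 7).


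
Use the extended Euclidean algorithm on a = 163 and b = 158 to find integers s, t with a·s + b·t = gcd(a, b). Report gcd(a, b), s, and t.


Euclidean algorithm on (163, 158) — divide until remainder is 0:
  163 = 1 · 158 + 5
  158 = 31 · 5 + 3
  5 = 1 · 3 + 2
  3 = 1 · 2 + 1
  2 = 2 · 1 + 0
gcd(163, 158) = 1.
Track Bezout coefficients alongside the remainders: start with r₀ = 163 = a·1 + b·0 (s = 1, t = 0) and r₁ = 158 = a·0 + b·1 (s = 0, t = 1); each new remainder r_{k+1} = r_{k-1} − q_k·r_k inherits s_{k+1} = s_{k-1} − q_k·s_k, t_{k+1} = t_{k-1} − q_k·t_k, so r_k = a·s_k + b·t_k at every step:
  q = 1: r = 5, s = 1 − 1·0 = 1, t = 0 − 1·1 = -1  (check: 163·1 + 158·(-1) = 5)
  q = 31: r = 3, s = 0 − 31·1 = -31, t = 1 − 31·(-1) = 32  (check: 163·(-31) + 158·32 = 3)
  q = 1: r = 2, s = 1 − 1·(-31) = 32, t = -1 − 1·32 = -33  (check: 163·32 + 158·(-33) = 2)
  q = 1: r = 1, s = -31 − 1·32 = -63, t = 32 − 1·(-33) = 65  (check: 163·(-63) + 158·65 = 1)
The row with r = 1 (the gcd) gives the Bezout coefficients s = -63, t = 65.
Result: 163 · (-63) + 158 · (65) = 1.

gcd(163, 158) = 1; s = -63, t = 65 (check: 163·(-63) + 158·65 = 1).
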